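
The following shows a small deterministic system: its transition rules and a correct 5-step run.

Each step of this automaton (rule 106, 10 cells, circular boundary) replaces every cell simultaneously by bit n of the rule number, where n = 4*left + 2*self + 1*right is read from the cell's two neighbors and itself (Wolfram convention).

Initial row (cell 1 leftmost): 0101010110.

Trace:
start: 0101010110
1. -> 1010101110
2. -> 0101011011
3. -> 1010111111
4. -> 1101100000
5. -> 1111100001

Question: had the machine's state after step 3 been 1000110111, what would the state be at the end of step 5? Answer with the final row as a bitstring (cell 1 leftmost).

0011000101

state after step 3 := 1000110111
4. -> 1001111100
5. -> 0011000101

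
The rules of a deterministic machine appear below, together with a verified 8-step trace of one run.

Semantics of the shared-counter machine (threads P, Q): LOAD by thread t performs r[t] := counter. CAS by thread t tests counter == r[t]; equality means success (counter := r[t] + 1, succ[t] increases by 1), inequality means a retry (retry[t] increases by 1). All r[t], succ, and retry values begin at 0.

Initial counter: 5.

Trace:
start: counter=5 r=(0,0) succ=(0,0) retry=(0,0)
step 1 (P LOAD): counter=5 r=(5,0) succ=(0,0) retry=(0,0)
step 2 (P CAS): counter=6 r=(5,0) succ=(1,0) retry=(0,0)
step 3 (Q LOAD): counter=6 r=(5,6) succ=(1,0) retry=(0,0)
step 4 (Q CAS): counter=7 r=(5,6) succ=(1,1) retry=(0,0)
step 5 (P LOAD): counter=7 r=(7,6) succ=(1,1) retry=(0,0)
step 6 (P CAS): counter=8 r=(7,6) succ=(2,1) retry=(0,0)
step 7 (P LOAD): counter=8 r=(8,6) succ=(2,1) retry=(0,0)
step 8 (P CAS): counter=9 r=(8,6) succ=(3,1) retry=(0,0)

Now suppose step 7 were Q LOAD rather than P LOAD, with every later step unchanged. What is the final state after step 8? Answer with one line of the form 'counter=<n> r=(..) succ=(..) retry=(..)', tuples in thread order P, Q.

counter=8 r=(7,8) succ=(2,1) retry=(1,0)

(re-executing from step 7 with the substitution; state before step 7: counter=8 r=(7,6) succ=(2,1) retry=(0,0))
step 7 (Q LOAD): counter=8 r=(7,8) succ=(2,1) retry=(0,0)
step 8 (P CAS): counter=8 r=(7,8) succ=(2,1) retry=(1,0)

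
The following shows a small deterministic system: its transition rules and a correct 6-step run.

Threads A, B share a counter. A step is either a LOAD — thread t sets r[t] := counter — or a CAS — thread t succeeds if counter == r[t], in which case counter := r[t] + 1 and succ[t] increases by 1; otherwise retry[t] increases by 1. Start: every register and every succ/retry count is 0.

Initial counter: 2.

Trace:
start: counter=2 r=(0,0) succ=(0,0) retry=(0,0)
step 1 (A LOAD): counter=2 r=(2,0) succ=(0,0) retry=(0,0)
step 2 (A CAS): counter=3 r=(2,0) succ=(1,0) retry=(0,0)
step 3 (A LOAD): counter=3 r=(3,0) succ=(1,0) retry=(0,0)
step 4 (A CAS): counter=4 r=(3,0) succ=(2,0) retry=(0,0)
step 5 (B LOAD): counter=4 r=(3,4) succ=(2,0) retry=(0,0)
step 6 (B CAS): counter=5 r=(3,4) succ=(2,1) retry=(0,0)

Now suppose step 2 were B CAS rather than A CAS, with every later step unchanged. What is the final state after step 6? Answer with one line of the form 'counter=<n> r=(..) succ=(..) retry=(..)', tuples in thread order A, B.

(re-executing from step 2 with the substitution; state before step 2: counter=2 r=(2,0) succ=(0,0) retry=(0,0))
step 2 (B CAS): counter=2 r=(2,0) succ=(0,0) retry=(0,1)
step 3 (A LOAD): counter=2 r=(2,0) succ=(0,0) retry=(0,1)
step 4 (A CAS): counter=3 r=(2,0) succ=(1,0) retry=(0,1)
step 5 (B LOAD): counter=3 r=(2,3) succ=(1,0) retry=(0,1)
step 6 (B CAS): counter=4 r=(2,3) succ=(1,1) retry=(0,1)

counter=4 r=(2,3) succ=(1,1) retry=(0,1)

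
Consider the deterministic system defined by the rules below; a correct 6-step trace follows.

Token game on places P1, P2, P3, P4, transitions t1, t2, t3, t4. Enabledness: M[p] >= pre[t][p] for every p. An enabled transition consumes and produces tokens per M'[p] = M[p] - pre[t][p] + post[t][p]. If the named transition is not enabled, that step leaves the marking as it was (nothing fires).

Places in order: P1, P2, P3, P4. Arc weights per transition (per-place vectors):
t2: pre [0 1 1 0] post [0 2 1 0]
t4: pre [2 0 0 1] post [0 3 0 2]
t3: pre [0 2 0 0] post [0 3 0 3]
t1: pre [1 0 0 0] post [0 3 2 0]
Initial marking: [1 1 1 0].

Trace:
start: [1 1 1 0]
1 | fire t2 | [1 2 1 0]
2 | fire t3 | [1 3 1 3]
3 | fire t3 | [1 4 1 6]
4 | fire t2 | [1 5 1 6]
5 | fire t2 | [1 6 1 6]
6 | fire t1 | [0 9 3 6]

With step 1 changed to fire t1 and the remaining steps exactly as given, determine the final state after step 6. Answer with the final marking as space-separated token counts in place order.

(re-executing from step 1 with the substitution; state before step 1: [1 1 1 0])
1 | fire t1 | [0 4 3 0]
2 | fire t3 | [0 5 3 3]
3 | fire t3 | [0 6 3 6]
4 | fire t2 | [0 7 3 6]
5 | fire t2 | [0 8 3 6]
6 | fire t1 | [0 8 3 6]

0 8 3 6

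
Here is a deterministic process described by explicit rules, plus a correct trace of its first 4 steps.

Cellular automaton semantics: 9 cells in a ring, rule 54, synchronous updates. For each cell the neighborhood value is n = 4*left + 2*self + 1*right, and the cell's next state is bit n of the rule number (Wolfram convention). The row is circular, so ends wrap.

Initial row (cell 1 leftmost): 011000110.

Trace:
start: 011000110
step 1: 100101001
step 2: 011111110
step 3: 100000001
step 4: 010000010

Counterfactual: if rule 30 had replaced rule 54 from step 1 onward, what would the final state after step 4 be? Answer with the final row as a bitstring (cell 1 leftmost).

(re-executing steps 1..4 under rule 30; state before step 1: 011000110)
step 1: 110101101
step 2: 000101001
step 3: 101101111
step 4: 001001000

001001000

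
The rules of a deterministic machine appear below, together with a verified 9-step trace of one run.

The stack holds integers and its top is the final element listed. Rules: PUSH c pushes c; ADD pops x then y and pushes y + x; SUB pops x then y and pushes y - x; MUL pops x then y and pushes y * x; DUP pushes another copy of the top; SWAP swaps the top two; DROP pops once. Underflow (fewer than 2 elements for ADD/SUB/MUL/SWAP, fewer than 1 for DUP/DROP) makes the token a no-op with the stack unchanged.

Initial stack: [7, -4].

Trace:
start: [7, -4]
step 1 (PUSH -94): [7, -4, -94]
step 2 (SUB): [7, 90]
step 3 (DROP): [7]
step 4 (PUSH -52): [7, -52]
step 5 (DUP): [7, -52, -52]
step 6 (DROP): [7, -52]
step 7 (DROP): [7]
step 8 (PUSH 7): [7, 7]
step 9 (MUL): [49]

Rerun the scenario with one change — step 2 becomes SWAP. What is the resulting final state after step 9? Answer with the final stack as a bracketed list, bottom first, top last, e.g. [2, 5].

[7, -658]

(re-executing from step 2 with the substitution; state before step 2: [7, -4, -94])
step 2 (SWAP): [7, -94, -4]
step 3 (DROP): [7, -94]
step 4 (PUSH -52): [7, -94, -52]
step 5 (DUP): [7, -94, -52, -52]
step 6 (DROP): [7, -94, -52]
step 7 (DROP): [7, -94]
step 8 (PUSH 7): [7, -94, 7]
step 9 (MUL): [7, -658]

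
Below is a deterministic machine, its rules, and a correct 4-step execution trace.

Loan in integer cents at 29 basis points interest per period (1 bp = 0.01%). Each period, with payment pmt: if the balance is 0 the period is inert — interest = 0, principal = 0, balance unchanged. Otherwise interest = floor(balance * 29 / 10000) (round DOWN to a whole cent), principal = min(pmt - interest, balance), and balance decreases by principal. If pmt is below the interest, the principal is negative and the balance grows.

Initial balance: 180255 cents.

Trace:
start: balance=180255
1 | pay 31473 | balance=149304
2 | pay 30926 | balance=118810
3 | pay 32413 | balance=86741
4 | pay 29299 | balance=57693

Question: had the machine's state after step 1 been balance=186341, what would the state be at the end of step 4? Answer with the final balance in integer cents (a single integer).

95054

state after step 1 := balance=186341
2 | pay 30926 | balance=155955
3 | pay 32413 | balance=123994
4 | pay 29299 | balance=95054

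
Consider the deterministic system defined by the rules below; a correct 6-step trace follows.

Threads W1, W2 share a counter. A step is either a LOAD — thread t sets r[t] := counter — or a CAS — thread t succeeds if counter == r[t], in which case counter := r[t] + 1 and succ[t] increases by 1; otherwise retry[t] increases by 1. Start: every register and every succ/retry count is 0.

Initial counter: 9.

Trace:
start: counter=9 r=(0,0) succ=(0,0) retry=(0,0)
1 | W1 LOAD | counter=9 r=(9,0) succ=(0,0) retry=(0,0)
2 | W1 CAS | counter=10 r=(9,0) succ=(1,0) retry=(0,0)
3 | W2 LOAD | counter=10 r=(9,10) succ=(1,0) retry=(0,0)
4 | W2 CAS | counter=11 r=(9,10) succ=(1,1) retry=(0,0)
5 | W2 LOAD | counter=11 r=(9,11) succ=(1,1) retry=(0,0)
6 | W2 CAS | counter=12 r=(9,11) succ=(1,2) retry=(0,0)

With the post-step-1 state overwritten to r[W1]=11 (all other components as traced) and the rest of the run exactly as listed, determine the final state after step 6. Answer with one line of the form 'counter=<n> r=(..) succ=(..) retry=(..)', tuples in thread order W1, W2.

counter=11 r=(11,10) succ=(0,2) retry=(1,0)

state after step 1 := counter=9 r=(11,0) succ=(0,0) retry=(0,0)
2 | W1 CAS | counter=9 r=(11,0) succ=(0,0) retry=(1,0)
3 | W2 LOAD | counter=9 r=(11,9) succ=(0,0) retry=(1,0)
4 | W2 CAS | counter=10 r=(11,9) succ=(0,1) retry=(1,0)
5 | W2 LOAD | counter=10 r=(11,10) succ=(0,1) retry=(1,0)
6 | W2 CAS | counter=11 r=(11,10) succ=(0,2) retry=(1,0)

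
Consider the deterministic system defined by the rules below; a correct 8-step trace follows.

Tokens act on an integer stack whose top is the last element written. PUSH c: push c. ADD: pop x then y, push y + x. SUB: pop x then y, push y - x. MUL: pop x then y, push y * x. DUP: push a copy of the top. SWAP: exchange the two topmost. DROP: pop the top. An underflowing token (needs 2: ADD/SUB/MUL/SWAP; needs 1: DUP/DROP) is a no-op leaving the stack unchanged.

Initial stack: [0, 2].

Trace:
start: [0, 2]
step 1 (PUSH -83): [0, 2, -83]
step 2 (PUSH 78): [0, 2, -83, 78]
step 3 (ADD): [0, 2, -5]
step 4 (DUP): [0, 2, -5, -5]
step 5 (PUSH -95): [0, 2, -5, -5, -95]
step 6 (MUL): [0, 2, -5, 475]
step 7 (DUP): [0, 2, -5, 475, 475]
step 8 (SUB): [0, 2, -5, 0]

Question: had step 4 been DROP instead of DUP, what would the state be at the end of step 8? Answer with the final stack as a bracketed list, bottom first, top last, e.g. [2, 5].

[0, 0]

(re-executing from step 4 with the substitution; state before step 4: [0, 2, -5])
step 4 (DROP): [0, 2]
step 5 (PUSH -95): [0, 2, -95]
step 6 (MUL): [0, -190]
step 7 (DUP): [0, -190, -190]
step 8 (SUB): [0, 0]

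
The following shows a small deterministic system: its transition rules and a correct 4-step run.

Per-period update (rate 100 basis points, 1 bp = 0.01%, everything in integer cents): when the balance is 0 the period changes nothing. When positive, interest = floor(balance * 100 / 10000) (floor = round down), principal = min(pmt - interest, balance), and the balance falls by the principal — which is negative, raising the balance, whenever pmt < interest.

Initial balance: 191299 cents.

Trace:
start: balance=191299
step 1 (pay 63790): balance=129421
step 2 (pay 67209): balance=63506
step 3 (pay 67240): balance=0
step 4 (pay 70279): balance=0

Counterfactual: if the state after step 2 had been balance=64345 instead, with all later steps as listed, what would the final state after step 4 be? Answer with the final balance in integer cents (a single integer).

state after step 2 := balance=64345
step 3 (pay 67240): balance=0
step 4 (pay 70279): balance=0

0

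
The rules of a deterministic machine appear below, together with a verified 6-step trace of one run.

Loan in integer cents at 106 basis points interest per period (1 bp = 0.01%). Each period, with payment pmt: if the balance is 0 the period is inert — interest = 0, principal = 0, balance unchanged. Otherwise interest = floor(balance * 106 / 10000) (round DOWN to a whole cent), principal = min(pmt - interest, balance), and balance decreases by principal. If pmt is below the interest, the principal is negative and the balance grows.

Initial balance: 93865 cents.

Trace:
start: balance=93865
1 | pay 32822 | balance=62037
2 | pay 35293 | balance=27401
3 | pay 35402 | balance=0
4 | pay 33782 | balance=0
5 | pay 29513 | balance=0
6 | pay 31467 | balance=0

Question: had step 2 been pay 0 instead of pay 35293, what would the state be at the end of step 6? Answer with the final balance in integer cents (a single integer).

(re-executing from step 2 with the substitution; state before step 2: balance=62037)
2 | pay 0 | balance=62694
3 | pay 35402 | balance=27956
4 | pay 33782 | balance=0
5 | pay 29513 | balance=0
6 | pay 31467 | balance=0

0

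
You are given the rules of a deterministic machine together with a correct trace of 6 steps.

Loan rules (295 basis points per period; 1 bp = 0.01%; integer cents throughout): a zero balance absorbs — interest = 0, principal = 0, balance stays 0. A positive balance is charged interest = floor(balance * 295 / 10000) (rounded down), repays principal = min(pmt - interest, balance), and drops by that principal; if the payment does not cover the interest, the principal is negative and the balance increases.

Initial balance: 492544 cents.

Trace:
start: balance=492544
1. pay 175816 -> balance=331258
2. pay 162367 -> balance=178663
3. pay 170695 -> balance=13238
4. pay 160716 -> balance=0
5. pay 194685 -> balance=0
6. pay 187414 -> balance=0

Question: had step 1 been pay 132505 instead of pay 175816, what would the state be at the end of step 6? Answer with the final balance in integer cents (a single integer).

(re-executing from step 1 with the substitution; state before step 1: balance=492544)
1. pay 132505 -> balance=374569
2. pay 162367 -> balance=223251
3. pay 170695 -> balance=59141
4. pay 160716 -> balance=0
5. pay 194685 -> balance=0
6. pay 187414 -> balance=0

0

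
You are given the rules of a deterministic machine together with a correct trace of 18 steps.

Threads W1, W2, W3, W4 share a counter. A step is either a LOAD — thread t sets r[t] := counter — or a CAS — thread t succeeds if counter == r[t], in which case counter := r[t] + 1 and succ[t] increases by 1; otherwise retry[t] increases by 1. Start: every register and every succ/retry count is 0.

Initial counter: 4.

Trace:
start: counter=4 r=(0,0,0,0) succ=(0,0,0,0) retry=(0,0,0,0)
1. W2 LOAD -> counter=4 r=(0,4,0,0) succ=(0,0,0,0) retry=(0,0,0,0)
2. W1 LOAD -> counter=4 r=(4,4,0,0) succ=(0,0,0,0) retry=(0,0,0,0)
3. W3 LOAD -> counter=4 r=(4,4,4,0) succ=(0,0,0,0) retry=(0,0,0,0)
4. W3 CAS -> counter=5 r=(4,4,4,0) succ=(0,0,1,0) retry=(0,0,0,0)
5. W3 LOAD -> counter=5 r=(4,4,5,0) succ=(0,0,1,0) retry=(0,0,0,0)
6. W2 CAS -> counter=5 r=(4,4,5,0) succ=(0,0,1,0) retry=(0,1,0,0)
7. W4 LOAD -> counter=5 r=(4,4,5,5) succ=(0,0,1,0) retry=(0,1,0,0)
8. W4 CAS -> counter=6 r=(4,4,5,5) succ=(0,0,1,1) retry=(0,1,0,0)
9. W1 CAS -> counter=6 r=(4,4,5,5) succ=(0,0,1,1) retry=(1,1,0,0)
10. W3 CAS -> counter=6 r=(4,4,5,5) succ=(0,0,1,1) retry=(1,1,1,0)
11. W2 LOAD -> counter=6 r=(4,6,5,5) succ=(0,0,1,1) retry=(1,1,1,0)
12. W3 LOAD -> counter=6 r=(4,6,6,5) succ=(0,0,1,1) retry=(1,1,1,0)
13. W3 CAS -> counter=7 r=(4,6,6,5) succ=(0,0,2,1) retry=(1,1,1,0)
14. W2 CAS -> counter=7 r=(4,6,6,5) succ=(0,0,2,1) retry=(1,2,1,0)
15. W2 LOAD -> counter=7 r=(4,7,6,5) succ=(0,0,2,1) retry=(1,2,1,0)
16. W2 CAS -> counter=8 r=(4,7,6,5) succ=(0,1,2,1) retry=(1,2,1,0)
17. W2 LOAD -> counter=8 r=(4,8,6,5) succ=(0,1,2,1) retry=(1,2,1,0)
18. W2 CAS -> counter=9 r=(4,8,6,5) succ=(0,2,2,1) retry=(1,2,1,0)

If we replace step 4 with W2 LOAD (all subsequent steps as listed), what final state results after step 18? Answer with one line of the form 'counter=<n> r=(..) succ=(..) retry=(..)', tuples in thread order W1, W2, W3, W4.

counter=9 r=(4,8,6,5) succ=(0,3,1,1) retry=(1,1,1,0)

(re-executing from step 4 with the substitution; state before step 4: counter=4 r=(4,4,4,0) succ=(0,0,0,0) retry=(0,0,0,0))
4. W2 LOAD -> counter=4 r=(4,4,4,0) succ=(0,0,0,0) retry=(0,0,0,0)
5. W3 LOAD -> counter=4 r=(4,4,4,0) succ=(0,0,0,0) retry=(0,0,0,0)
6. W2 CAS -> counter=5 r=(4,4,4,0) succ=(0,1,0,0) retry=(0,0,0,0)
7. W4 LOAD -> counter=5 r=(4,4,4,5) succ=(0,1,0,0) retry=(0,0,0,0)
8. W4 CAS -> counter=6 r=(4,4,4,5) succ=(0,1,0,1) retry=(0,0,0,0)
9. W1 CAS -> counter=6 r=(4,4,4,5) succ=(0,1,0,1) retry=(1,0,0,0)
10. W3 CAS -> counter=6 r=(4,4,4,5) succ=(0,1,0,1) retry=(1,0,1,0)
11. W2 LOAD -> counter=6 r=(4,6,4,5) succ=(0,1,0,1) retry=(1,0,1,0)
12. W3 LOAD -> counter=6 r=(4,6,6,5) succ=(0,1,0,1) retry=(1,0,1,0)
13. W3 CAS -> counter=7 r=(4,6,6,5) succ=(0,1,1,1) retry=(1,0,1,0)
14. W2 CAS -> counter=7 r=(4,6,6,5) succ=(0,1,1,1) retry=(1,1,1,0)
15. W2 LOAD -> counter=7 r=(4,7,6,5) succ=(0,1,1,1) retry=(1,1,1,0)
16. W2 CAS -> counter=8 r=(4,7,6,5) succ=(0,2,1,1) retry=(1,1,1,0)
17. W2 LOAD -> counter=8 r=(4,8,6,5) succ=(0,2,1,1) retry=(1,1,1,0)
18. W2 CAS -> counter=9 r=(4,8,6,5) succ=(0,3,1,1) retry=(1,1,1,0)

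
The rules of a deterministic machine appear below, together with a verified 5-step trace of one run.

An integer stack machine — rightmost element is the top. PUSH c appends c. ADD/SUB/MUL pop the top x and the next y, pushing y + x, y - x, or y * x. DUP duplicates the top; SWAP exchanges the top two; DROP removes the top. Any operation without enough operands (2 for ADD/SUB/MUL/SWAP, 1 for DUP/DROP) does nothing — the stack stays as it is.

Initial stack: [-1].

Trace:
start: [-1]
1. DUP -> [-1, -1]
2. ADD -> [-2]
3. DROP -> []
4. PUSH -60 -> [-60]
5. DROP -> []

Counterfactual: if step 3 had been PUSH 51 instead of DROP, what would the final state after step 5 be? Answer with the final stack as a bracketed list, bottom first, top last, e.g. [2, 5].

(re-executing from step 3 with the substitution; state before step 3: [-2])
3. PUSH 51 -> [-2, 51]
4. PUSH -60 -> [-2, 51, -60]
5. DROP -> [-2, 51]

[-2, 51]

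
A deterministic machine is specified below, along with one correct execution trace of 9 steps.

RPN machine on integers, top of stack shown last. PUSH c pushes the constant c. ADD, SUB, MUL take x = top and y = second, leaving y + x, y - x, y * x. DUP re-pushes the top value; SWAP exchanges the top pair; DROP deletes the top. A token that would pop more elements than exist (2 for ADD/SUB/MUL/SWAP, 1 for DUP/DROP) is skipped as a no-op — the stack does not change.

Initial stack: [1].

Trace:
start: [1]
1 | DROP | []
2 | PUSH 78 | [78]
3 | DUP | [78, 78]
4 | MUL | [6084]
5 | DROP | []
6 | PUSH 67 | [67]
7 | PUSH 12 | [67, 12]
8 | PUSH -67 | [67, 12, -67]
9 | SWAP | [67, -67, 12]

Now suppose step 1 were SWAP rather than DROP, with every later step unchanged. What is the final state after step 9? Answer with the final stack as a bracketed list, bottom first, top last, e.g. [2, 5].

(re-executing from step 1 with the substitution; state before step 1: [1])
1 | SWAP | [1]
2 | PUSH 78 | [1, 78]
3 | DUP | [1, 78, 78]
4 | MUL | [1, 6084]
5 | DROP | [1]
6 | PUSH 67 | [1, 67]
7 | PUSH 12 | [1, 67, 12]
8 | PUSH -67 | [1, 67, 12, -67]
9 | SWAP | [1, 67, -67, 12]

[1, 67, -67, 12]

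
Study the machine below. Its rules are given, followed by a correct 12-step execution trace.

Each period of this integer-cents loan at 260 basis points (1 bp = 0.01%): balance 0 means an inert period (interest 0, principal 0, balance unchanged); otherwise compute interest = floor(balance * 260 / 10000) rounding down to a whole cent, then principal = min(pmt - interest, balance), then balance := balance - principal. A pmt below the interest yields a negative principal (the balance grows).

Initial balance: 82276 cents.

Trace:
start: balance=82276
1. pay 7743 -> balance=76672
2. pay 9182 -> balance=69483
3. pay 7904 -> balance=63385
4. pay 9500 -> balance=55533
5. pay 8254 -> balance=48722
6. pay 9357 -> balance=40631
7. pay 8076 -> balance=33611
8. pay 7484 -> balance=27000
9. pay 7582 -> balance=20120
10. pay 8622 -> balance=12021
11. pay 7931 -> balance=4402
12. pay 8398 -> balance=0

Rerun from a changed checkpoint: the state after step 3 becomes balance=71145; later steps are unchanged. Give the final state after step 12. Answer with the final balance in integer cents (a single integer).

state after step 3 := balance=71145
4. pay 9500 -> balance=63494
5. pay 8254 -> balance=56890
6. pay 9357 -> balance=49012
7. pay 8076 -> balance=42210
8. pay 7484 -> balance=35823
9. pay 7582 -> balance=29172
10. pay 8622 -> balance=21308
11. pay 7931 -> balance=13931
12. pay 8398 -> balance=5895

5895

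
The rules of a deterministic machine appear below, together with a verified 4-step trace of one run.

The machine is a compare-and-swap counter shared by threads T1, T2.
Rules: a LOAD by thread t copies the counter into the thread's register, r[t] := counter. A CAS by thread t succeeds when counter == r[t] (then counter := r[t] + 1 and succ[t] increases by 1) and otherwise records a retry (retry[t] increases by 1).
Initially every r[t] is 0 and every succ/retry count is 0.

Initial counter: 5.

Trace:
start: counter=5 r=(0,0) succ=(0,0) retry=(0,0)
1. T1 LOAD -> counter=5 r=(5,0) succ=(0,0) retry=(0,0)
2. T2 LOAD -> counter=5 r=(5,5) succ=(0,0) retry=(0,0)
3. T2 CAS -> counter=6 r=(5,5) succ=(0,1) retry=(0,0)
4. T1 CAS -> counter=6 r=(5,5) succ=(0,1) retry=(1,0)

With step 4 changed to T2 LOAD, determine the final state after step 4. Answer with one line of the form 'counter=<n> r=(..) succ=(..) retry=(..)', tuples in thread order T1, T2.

counter=6 r=(5,6) succ=(0,1) retry=(0,0)

(re-executing from step 4 with the substitution; state before step 4: counter=6 r=(5,5) succ=(0,1) retry=(0,0))
4. T2 LOAD -> counter=6 r=(5,6) succ=(0,1) retry=(0,0)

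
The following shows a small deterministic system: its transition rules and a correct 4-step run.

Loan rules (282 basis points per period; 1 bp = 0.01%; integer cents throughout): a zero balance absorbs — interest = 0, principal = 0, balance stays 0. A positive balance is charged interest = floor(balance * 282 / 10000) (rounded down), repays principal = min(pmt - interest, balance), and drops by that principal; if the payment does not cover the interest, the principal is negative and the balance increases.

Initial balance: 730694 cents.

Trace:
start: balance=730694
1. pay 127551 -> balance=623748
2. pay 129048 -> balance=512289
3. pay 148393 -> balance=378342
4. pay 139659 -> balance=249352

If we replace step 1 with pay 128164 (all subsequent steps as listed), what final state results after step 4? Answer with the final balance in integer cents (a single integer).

(re-executing from step 1 with the substitution; state before step 1: balance=730694)
1. pay 128164 -> balance=623135
2. pay 129048 -> balance=511659
3. pay 148393 -> balance=377694
4. pay 139659 -> balance=248685

248685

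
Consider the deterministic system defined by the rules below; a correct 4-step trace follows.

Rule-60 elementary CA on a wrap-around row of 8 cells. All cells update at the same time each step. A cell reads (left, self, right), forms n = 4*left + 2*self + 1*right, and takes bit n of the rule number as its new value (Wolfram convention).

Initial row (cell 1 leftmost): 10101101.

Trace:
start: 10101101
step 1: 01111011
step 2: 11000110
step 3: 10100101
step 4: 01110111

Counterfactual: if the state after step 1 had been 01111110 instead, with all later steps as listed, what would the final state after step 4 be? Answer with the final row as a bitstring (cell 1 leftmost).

state after step 1 := 01111110
step 2: 01000001
step 3: 11100001
step 4: 00010001

00010001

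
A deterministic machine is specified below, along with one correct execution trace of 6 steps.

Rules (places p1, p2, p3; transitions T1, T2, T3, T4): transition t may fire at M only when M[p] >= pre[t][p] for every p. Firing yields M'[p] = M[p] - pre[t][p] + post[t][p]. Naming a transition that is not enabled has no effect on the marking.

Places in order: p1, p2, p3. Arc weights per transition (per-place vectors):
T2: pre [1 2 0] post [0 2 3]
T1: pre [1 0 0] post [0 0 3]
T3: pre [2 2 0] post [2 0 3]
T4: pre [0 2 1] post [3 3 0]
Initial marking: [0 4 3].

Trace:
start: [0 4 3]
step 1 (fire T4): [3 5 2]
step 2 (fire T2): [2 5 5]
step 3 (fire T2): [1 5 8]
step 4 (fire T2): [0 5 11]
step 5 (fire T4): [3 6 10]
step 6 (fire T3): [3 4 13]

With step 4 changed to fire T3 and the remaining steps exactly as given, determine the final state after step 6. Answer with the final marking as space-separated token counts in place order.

(re-executing from step 4 with the substitution; state before step 4: [1 5 8])
step 4 (fire T3): [1 5 8]
step 5 (fire T4): [4 6 7]
step 6 (fire T3): [4 4 10]

4 4 10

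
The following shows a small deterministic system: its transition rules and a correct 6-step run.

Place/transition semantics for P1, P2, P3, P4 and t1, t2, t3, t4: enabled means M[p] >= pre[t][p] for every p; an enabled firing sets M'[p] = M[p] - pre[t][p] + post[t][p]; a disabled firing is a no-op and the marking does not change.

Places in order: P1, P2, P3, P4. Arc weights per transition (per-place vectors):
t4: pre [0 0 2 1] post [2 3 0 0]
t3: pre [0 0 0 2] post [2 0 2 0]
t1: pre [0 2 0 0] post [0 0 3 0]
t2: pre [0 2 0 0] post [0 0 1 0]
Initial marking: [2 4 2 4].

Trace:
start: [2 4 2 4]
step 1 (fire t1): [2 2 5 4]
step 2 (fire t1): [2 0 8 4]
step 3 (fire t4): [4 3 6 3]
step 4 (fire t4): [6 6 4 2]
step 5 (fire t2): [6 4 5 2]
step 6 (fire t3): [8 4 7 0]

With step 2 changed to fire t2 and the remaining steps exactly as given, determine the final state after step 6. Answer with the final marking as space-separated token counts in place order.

(re-executing from step 2 with the substitution; state before step 2: [2 2 5 4])
step 2 (fire t2): [2 0 6 4]
step 3 (fire t4): [4 3 4 3]
step 4 (fire t4): [6 6 2 2]
step 5 (fire t2): [6 4 3 2]
step 6 (fire t3): [8 4 5 0]

8 4 5 0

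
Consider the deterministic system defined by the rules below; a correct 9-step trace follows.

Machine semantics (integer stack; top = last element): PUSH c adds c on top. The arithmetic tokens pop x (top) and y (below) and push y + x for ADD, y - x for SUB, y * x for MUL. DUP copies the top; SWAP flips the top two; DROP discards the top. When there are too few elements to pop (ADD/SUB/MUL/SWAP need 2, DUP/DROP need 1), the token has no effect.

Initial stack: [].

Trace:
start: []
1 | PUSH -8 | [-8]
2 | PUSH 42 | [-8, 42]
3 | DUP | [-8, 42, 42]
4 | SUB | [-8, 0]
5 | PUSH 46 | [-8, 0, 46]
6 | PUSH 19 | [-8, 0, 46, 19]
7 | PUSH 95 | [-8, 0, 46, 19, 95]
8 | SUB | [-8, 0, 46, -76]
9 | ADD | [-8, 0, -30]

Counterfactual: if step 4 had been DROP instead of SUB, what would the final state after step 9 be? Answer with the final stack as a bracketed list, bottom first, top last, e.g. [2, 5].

[-8, 42, -30]

(re-executing from step 4 with the substitution; state before step 4: [-8, 42, 42])
4 | DROP | [-8, 42]
5 | PUSH 46 | [-8, 42, 46]
6 | PUSH 19 | [-8, 42, 46, 19]
7 | PUSH 95 | [-8, 42, 46, 19, 95]
8 | SUB | [-8, 42, 46, -76]
9 | ADD | [-8, 42, -30]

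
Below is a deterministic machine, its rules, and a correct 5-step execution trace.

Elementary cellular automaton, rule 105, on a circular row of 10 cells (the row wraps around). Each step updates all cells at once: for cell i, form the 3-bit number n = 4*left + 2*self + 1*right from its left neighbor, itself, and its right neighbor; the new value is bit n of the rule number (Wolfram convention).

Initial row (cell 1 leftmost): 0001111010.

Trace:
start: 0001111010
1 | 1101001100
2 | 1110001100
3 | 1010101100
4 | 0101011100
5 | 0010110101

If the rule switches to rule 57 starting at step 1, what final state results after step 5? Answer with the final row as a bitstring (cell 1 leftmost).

1010101010

(re-executing steps 1..5 under rule 57; state before step 1: 0001111010)
1 | 1101000101
2 | 0010110011
3 | 1001101010
4 | 0101010101
5 | 1010101010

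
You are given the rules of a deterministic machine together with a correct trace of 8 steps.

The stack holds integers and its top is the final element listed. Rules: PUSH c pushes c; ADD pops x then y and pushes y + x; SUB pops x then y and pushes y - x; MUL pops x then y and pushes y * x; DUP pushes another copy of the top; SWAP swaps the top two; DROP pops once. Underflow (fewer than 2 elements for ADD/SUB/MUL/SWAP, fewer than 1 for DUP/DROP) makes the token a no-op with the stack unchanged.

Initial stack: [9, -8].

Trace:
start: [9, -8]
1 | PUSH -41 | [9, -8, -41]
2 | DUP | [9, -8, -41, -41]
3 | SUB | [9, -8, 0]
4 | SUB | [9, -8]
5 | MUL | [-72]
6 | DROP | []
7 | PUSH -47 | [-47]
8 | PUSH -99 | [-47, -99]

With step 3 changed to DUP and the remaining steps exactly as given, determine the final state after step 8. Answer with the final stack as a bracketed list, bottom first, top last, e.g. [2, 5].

(re-executing from step 3 with the substitution; state before step 3: [9, -8, -41, -41])
3 | DUP | [9, -8, -41, -41, -41]
4 | SUB | [9, -8, -41, 0]
5 | MUL | [9, -8, 0]
6 | DROP | [9, -8]
7 | PUSH -47 | [9, -8, -47]
8 | PUSH -99 | [9, -8, -47, -99]

[9, -8, -47, -99]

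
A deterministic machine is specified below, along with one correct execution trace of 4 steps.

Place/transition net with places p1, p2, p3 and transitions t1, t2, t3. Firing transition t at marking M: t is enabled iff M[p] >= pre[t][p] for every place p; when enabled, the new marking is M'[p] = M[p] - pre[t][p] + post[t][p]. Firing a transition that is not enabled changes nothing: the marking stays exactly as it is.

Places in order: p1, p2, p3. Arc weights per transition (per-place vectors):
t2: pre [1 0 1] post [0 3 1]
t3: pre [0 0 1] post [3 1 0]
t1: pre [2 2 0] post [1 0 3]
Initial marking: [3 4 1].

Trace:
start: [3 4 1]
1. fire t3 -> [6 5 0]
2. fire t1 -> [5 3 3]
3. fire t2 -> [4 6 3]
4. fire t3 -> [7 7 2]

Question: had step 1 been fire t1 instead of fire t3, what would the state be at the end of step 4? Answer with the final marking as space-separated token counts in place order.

3 4 6

(re-executing from step 1 with the substitution; state before step 1: [3 4 1])
1. fire t1 -> [2 2 4]
2. fire t1 -> [1 0 7]
3. fire t2 -> [0 3 7]
4. fire t3 -> [3 4 6]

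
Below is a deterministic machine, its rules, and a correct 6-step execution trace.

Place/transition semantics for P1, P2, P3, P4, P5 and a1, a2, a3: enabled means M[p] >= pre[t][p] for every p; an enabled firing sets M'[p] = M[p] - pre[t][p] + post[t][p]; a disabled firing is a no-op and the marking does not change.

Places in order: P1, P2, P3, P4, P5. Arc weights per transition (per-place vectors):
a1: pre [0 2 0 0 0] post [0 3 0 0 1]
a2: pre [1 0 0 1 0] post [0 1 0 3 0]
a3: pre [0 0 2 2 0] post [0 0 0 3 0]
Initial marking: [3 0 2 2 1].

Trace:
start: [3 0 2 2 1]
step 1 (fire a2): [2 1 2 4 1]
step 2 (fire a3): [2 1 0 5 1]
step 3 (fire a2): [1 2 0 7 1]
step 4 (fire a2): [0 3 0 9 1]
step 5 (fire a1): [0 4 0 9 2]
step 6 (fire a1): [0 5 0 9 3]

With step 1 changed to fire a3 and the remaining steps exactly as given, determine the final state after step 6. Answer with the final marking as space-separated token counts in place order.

1 4 0 7 3

(re-executing from step 1 with the substitution; state before step 1: [3 0 2 2 1])
step 1 (fire a3): [3 0 0 3 1]
step 2 (fire a3): [3 0 0 3 1]
step 3 (fire a2): [2 1 0 5 1]
step 4 (fire a2): [1 2 0 7 1]
step 5 (fire a1): [1 3 0 7 2]
step 6 (fire a1): [1 4 0 7 3]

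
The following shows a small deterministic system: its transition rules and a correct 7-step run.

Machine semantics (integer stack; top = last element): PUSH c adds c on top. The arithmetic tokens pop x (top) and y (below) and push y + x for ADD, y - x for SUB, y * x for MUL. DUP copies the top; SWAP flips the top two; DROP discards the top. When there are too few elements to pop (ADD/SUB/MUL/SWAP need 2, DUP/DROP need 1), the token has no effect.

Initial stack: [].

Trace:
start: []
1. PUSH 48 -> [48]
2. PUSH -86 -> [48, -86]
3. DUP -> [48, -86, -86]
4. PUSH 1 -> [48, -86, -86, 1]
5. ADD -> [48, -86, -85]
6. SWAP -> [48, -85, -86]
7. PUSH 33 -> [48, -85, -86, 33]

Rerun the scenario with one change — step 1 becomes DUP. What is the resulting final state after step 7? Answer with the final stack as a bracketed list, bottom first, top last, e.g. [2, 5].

(re-executing from step 1 with the substitution; state before step 1: [])
1. DUP -> []
2. PUSH -86 -> [-86]
3. DUP -> [-86, -86]
4. PUSH 1 -> [-86, -86, 1]
5. ADD -> [-86, -85]
6. SWAP -> [-85, -86]
7. PUSH 33 -> [-85, -86, 33]

[-85, -86, 33]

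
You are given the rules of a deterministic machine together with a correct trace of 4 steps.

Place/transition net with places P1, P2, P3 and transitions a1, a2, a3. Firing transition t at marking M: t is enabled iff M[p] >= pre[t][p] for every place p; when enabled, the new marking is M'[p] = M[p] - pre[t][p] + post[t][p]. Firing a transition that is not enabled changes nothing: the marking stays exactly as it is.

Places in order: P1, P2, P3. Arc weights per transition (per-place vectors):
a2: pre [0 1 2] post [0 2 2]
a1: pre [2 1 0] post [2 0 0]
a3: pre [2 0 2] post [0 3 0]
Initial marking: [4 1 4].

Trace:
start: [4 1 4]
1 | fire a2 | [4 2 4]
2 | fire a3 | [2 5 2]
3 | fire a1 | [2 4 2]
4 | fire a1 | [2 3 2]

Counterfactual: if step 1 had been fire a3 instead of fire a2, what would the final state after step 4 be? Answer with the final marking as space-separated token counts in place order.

0 7 0

(re-executing from step 1 with the substitution; state before step 1: [4 1 4])
1 | fire a3 | [2 4 2]
2 | fire a3 | [0 7 0]
3 | fire a1 | [0 7 0]
4 | fire a1 | [0 7 0]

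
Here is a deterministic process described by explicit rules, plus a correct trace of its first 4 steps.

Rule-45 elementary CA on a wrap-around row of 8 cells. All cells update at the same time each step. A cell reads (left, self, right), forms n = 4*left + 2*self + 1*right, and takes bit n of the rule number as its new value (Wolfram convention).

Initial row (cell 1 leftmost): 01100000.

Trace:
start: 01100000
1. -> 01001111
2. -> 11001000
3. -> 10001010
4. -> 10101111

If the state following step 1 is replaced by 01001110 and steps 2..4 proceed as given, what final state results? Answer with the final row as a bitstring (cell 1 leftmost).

state after step 1 := 01001110
2. -> 01001000
3. -> 01001011
4. -> 11001110

11001110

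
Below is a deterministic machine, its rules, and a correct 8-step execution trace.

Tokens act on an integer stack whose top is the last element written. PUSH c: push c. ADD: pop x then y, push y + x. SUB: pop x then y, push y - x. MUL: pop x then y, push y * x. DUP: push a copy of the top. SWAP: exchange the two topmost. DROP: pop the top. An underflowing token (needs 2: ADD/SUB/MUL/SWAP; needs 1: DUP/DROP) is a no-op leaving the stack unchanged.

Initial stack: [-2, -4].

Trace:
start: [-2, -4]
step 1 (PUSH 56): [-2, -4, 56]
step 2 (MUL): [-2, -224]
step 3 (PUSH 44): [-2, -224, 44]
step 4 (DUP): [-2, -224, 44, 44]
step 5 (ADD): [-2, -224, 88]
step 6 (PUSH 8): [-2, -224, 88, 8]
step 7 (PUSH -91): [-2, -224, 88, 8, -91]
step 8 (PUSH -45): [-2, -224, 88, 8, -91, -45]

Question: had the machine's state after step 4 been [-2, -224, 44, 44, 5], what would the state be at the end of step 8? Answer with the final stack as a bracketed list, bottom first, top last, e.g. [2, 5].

[-2, -224, 44, 49, 8, -91, -45]

state after step 4 := [-2, -224, 44, 44, 5]
step 5 (ADD): [-2, -224, 44, 49]
step 6 (PUSH 8): [-2, -224, 44, 49, 8]
step 7 (PUSH -91): [-2, -224, 44, 49, 8, -91]
step 8 (PUSH -45): [-2, -224, 44, 49, 8, -91, -45]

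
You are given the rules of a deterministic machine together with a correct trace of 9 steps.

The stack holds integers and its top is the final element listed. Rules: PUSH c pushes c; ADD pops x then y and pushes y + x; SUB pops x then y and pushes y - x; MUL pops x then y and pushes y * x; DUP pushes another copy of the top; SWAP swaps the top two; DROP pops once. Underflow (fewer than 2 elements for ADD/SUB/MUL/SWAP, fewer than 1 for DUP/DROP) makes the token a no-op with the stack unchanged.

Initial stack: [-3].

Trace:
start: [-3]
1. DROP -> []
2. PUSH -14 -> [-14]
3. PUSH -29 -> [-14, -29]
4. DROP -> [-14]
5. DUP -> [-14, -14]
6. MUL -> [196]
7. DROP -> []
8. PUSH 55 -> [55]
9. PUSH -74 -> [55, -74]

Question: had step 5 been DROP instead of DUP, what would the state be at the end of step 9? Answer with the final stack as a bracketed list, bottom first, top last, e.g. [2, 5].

[55, -74]

(re-executing from step 5 with the substitution; state before step 5: [-14])
5. DROP -> []
6. MUL -> []
7. DROP -> []
8. PUSH 55 -> [55]
9. PUSH -74 -> [55, -74]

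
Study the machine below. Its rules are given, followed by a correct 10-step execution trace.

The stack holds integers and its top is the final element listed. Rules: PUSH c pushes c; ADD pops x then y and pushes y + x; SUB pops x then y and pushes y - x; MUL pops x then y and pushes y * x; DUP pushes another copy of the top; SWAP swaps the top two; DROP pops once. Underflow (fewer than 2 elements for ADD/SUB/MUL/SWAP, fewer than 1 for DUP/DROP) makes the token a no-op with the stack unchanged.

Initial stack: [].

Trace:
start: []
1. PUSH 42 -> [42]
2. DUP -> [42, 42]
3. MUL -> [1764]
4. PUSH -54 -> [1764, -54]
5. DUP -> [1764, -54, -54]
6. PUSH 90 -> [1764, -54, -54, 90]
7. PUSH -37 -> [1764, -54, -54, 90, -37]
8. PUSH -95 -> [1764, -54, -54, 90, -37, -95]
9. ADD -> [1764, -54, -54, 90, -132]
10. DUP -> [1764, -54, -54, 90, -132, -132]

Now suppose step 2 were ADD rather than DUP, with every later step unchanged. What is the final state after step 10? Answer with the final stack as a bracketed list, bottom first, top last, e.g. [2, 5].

[42, -54, -54, 90, -132, -132]

(re-executing from step 2 with the substitution; state before step 2: [42])
2. ADD -> [42]
3. MUL -> [42]
4. PUSH -54 -> [42, -54]
5. DUP -> [42, -54, -54]
6. PUSH 90 -> [42, -54, -54, 90]
7. PUSH -37 -> [42, -54, -54, 90, -37]
8. PUSH -95 -> [42, -54, -54, 90, -37, -95]
9. ADD -> [42, -54, -54, 90, -132]
10. DUP -> [42, -54, -54, 90, -132, -132]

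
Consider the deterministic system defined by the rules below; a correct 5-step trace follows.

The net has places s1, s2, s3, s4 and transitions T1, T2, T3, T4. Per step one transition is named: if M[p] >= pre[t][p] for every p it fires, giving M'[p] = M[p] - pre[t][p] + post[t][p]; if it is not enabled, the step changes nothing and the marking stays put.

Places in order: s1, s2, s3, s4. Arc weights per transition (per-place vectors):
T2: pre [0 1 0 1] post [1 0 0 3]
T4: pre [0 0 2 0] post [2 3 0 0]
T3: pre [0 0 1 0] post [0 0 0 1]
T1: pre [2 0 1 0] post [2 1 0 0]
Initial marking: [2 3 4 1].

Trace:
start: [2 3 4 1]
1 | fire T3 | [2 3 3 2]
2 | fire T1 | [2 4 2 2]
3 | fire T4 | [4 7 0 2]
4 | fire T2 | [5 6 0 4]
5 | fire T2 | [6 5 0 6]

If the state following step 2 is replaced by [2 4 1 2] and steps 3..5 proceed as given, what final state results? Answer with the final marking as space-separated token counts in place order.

state after step 2 := [2 4 1 2]
3 | fire T4 | [2 4 1 2]
4 | fire T2 | [3 3 1 4]
5 | fire T2 | [4 2 1 6]

4 2 1 6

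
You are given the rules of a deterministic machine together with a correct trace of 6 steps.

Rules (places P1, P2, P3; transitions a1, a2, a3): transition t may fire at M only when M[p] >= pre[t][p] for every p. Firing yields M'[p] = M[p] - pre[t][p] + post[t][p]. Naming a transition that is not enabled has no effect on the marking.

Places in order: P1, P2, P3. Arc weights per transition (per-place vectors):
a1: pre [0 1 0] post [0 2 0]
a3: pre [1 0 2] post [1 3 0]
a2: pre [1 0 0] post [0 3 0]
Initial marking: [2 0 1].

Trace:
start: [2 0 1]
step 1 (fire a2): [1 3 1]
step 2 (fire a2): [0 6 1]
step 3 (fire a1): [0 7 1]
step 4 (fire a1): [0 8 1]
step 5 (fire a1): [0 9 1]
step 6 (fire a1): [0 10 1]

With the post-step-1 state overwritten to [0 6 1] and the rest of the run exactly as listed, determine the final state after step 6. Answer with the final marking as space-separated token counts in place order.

state after step 1 := [0 6 1]
step 2 (fire a2): [0 6 1]
step 3 (fire a1): [0 7 1]
step 4 (fire a1): [0 8 1]
step 5 (fire a1): [0 9 1]
step 6 (fire a1): [0 10 1]

0 10 1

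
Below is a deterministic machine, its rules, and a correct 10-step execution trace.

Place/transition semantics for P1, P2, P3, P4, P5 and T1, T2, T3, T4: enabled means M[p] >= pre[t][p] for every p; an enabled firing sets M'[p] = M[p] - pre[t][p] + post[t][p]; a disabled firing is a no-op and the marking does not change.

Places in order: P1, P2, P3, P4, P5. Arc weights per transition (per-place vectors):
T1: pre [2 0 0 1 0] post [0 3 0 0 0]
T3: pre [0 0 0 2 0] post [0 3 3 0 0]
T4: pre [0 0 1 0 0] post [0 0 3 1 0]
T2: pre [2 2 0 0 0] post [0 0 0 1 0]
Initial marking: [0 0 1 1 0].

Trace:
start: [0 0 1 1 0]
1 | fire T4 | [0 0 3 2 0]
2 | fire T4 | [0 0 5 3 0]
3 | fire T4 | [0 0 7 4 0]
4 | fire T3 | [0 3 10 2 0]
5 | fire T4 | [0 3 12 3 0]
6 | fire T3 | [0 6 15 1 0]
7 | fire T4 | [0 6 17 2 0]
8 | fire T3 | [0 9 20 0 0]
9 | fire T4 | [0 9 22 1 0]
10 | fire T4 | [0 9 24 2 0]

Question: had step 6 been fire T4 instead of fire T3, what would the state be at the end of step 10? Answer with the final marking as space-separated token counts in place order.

0 6 23 5 0

(re-executing from step 6 with the substitution; state before step 6: [0 3 12 3 0])
6 | fire T4 | [0 3 14 4 0]
7 | fire T4 | [0 3 16 5 0]
8 | fire T3 | [0 6 19 3 0]
9 | fire T4 | [0 6 21 4 0]
10 | fire T4 | [0 6 23 5 0]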